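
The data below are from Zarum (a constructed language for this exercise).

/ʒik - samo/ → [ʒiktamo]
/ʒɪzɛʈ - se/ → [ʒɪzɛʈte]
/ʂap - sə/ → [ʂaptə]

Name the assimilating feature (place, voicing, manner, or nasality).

The segment that alternates is /s/, which surfaces as [t] when adjacent to /k/.
/s/ is a fricative while /k/ is a stop; the output [t] is a stop, matching the trigger — so the feature that spreads is manner.
The same holds elsewhere in the data: /s/ → [t] after /ʈ/ (fricative → stop, matching a stop); /s/ → [t] after /p/ (fricative → stop, matching a stop) — only manner changes, and always toward the preceding segment.

manner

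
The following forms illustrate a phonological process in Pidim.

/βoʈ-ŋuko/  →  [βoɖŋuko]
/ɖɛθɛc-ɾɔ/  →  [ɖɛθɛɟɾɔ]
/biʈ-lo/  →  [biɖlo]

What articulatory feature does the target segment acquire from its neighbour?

voicing

Comparing underlying and surface forms, /ʈ/ → [ɖ] is the alternation; the neighbouring /ŋ/ is constant.
The change voiceless → voiced matches the voicing of the following /ŋ/, identifying this as voicing assimilation.
The other alternating forms pattern the same way: /c/ → [ɟ] before /ɾ/ (voiceless → voiced, matching voiced); /ʈ/ → [ɖ] before /l/ (voiceless → voiced, matching voiced) — only voicing changes, and always toward the following segment.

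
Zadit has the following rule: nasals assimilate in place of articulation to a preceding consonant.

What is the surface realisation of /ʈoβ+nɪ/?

[ʈoβmɪ]

The rule targets /n/ (voiced alveolar nasal), which sits after the trigger /β/ (bilabial).
Changing only its place to bilabial gives [m] — the voiced bilabial nasal.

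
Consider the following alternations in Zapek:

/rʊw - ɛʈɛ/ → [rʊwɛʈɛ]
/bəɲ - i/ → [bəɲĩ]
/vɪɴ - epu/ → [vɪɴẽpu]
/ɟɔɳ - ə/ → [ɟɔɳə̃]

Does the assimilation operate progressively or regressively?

The vowel /i/ surfaces as nasalised [ĩ] next to the preceding nasal /ɲ/ — it has acquired the [+nasal] feature of its neighbour.
Likewise in the remaining data: /e/ → [ẽ] after /ɴ/; /ə/ → [ə̃] after /ɳ/ — each time a vowel is nasalised next to a preceding nasal.
No change occurs in [rʊwɛʈɛ] because the vowel at the boundary is adjacent to an oral consonant, not a nasal (/ɛ/ next to /w/).
Because the conditioning nasal is to the left of the vowel that changes, the process is progressive (perseverative).

progressive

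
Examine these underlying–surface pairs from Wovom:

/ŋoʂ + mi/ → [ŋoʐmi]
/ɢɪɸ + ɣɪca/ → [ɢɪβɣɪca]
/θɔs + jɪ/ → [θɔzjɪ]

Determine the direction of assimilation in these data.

Comparing underlying and surface forms, /ʂ/ → [ʐ] is the alternation; the neighbouring /m/ is constant.
/ʂ/ is voiceless while /m/ is voiced; the output [ʐ] is voiced, matching the trigger — so the feature that spreads is voicing.
Checking the remaining alternations: /ɸ/ → [β] before /ɣ/ (voiceless → voiced, matching voiced); /s/ → [z] before /j/ (voiceless → voiced, matching voiced) — only voicing changes, and always toward the following segment.
The trigger is the following segment, so the direction is regressive (anticipatory).

regressive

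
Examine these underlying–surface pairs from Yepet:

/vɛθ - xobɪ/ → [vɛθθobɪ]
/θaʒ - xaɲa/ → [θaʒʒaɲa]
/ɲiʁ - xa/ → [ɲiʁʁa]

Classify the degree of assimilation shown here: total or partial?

total assimilation

Comparing underlying and surface forms, /x/ → [ʒ] is the alternation; the neighbouring /ʒ/ is constant.
The output [ʒ] is identical to the trigger /ʒ/ — every feature (place, manner, voicing) has been copied — so this is total assimilation.
The remaining alternations confirm this: /x/ → [θ] after /θ/; /x/ → [ʁ] after /ʁ/ — in each case the output is a copy of the preceding consonant.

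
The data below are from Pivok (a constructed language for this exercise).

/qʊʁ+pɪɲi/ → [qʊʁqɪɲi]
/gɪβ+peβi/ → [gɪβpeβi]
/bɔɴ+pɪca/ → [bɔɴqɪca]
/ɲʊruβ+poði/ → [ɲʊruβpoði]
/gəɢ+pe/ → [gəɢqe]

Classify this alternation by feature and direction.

Underlying /p/ is realised as [q] next to /ʁ/; /ʁ/ itself does not change.
The change bilabial → uvular matches the place of the preceding /ʁ/, identifying this as place assimilation.
Manner and voice are unchanged, so the assimilation is partial, not total.
The same holds elsewhere in the data: /p/ → [q] after /ɴ/ (bilabial → uvular, matching uvular); /p/ → [q] after /ɢ/ (bilabial → uvular, matching uvular) — only place changes, and always toward the preceding segment.
Nothing changes in [gɪβpeβi], [ɲʊruβpoði]: there the adjacent consonants already agree in place (/p/ and /β/ are both bilabial; /p/ and /β/ are both bilabial), so these forms are consistent with the same rule.
The trigger is the preceding segment, so the direction is progressive (perseverative).

progressive place assimilation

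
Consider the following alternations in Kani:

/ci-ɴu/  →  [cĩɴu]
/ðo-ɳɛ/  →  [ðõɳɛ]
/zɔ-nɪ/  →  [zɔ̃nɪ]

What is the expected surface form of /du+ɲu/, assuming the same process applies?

The data show regressive nasality assimilation (vowel nasalisation): /i/ → [ĩ] before /ɴ/; /o/ → [õ] before /ɳ/; /ɔ/ → [ɔ̃] before /n/ — a vowel is nasalised by an immediately following nasal consonant.
/u/ sits next to the nasal /ɲ/ and is therefore nasalised to [ũ].

[dũɲu]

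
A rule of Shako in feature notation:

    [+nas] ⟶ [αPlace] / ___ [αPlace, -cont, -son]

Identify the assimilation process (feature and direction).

The rule copies the place features (abbreviated [Place]) from the environment onto the target, so the assimilating feature is place.
The conditioning segment sits to the right of the focus bar, meaning the trigger follows the segment that changes — regressive assimilation.

regressive place assimilation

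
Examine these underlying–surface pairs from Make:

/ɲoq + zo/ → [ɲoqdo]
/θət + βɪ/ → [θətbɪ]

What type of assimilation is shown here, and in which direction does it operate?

progressive manner assimilation

Comparing underlying and surface forms, /z/ → [d] is the alternation; the neighbouring /q/ is constant.
/z/ is a fricative while /q/ is a stop; the output [d] is a stop, matching the trigger — so the feature that spreads is manner.
Place and voice are unchanged, so the assimilation is partial, not total.
The other alternating form patterns the same way: /β/ → [b] after /t/ (fricative → stop, matching a stop) — only manner changes, and always toward the preceding segment.
Since the segment that changes follows the conditioning segment, the assimilation is progressive.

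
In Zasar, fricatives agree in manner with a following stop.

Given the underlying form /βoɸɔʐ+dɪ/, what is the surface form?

The rule targets /ʐ/ (voiced retroflex fricative), which sits before the trigger /d/ (stop).
Changing only its manner to stop gives [ɖ] — the voiced retroflex stop.

[βoɸɔɖdɪ]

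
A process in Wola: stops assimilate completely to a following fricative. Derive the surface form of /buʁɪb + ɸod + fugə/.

[buʁɪɸɸoffugə]

/b/ is the segment targeted by the rule; it sits immediately before /ɸ/, so it assimilates completely and surfaces as [ɸ].
At the second juncture, /d/ likewise becomes [f] adjacent to /f/.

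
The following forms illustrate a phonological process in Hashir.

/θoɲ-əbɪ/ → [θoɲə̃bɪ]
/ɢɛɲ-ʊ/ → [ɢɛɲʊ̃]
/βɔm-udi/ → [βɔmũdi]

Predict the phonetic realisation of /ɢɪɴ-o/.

[ɢɪɴõ]

The data show progressive nasality assimilation (vowel nasalisation): /ə/ → [ə̃] after /ɲ/; /ʊ/ → [ʊ̃] after /ɲ/; /u/ → [ũ] after /m/ — a vowel is nasalised by an immediately preceding nasal consonant.
The vowel /o/ is adjacent to the preceding nasal /ɴ/, so it acquires [+nasal] and surfaces as [õ].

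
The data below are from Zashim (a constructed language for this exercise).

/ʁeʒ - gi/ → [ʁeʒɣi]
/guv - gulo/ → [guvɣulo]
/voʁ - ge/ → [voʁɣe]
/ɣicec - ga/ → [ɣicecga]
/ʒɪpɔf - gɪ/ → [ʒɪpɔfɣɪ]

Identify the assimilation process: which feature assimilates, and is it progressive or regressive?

progressive manner assimilation

The segment that alternates is /g/, which surfaces as [ɣ] when adjacent to /ʒ/.
/g/ is a stop while /ʒ/ is a fricative; the output [ɣ] is a fricative, matching the trigger — so the feature that spreads is manner.
Place and voice are unchanged, so the assimilation is partial, not total.
Checking the remaining alternations: /g/ → [ɣ] after /v/ (stop → fricative, matching a fricative); /g/ → [ɣ] after /ʁ/ (stop → fricative, matching a fricative); /g/ → [ɣ] after /f/ (stop → fricative, matching a fricative) — only manner changes, and always toward the preceding segment.
No alternation appears in [ɣicecga]: there the adjacent consonants already agree in manner (/g/ and /c/ are both stops), so this form is consistent with the same rule.
Since the segment that changes follows the conditioning segment, the assimilation is progressive.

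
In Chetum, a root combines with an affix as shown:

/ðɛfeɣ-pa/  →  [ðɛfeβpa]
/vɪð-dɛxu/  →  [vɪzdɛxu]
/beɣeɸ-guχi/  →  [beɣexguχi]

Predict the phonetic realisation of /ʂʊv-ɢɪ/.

The data show regressive place assimilation: /ɣ/ → [β] before /p/; /ð/ → [z] before /d/; /ɸ/ → [x] before /g/. In each pair only place changes, matching the following consonant, while manner and voice stay constant.
/v/ is a voiced labiodental fricative. The following trigger /ɢ/ is uvular, so /v/ must become uvular as well.
A voiced uvular fricative is [ʁ], so the surface segment is [ʁ].

[ʂʊʁɢɪ]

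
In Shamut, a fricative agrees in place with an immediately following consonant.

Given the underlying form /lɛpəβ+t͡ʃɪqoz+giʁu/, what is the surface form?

[lɛpəʒt͡ʃɪqoɣgiʁu]

/β/ is a voiced bilabial fricative. The following trigger /t͡ʃ/ is postalveolar, so /β/ must become postalveolar as well.
A voiced postalveolar fricative is [ʒ], so the surface segment is [ʒ].
At the second juncture, /z/ likewise becomes [ɣ] adjacent to /g/.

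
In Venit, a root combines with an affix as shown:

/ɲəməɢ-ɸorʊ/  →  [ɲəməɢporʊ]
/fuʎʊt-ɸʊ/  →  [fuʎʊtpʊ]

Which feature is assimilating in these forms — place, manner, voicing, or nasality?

Underlying /ɸ/ is realised as [p] next to /ɢ/; /ɢ/ itself does not change.
The change fricative → stop matches the manner of the preceding /ɢ/, identifying this as manner assimilation.
The same holds elsewhere in the data: /ɸ/ → [p] after /t/ (fricative → stop, matching a stop) — only manner changes, and always toward the preceding segment.

manner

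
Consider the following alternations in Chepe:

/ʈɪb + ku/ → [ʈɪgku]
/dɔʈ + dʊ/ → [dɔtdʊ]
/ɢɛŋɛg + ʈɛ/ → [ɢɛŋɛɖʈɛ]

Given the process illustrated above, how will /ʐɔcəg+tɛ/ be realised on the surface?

[ʐɔcədtɛ]

The data show regressive place assimilation: /b/ → [g] before /k/; /ʈ/ → [t] before /d/; /g/ → [ɖ] before /ʈ/. In each pair only place changes, matching the following consonant, while manner and voice stay constant.
The rule targets /g/ (voiced velar stop), which sits before the trigger /t/ (alveolar).
A voiced alveolar stop is [d], so the surface segment is [d].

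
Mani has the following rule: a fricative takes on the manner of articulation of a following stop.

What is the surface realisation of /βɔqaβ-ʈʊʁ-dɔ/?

[βɔqabʈʊɢdɔ]

The rule targets /β/ (voiced bilabial fricative), which sits before the trigger /ʈ/ (stop).
Changing only its manner to stop gives [b] — the voiced bilabial stop.
At the second juncture, /ʁ/ likewise becomes [ɢ] adjacent to /d/.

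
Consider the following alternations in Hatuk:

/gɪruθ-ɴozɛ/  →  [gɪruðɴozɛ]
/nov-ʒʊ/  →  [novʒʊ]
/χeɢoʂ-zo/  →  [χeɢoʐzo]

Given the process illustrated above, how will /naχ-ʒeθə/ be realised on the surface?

The data show regressive voicing assimilation: /θ/ → [ð] before /ɴ/; /ʂ/ → [ʐ] before /z/. In each pair only voicing changes, matching the following consonant, while place and manner stay constant.
No alternation appears in [novʒʊ]: there the adjacent consonants already agree in voicing (/v/ and /ʒ/ are both voiced), so this form is consistent with the same rule.
/χ/ is a voiceless uvular fricative. The following trigger /ʒ/ is voiced, so /χ/ must become voiced as well.
The voiced uvular fricative is [ʁ], so /χ/ → [ʁ].

[naʁʒeθə]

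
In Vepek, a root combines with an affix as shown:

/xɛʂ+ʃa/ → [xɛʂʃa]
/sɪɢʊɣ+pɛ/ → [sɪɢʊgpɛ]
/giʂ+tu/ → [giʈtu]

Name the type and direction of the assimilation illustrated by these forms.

regressive manner assimilation

The segment that alternates is /ɣ/, which surfaces as [g] when adjacent to /p/.
/ɣ/ is a fricative while /p/ is a stop; the output [g] is a stop, matching the trigger — so the feature that spreads is manner.
Place and voice are unchanged, so the assimilation is partial, not total.
The same holds elsewhere in the data: /ʂ/ → [ʈ] before /t/ (fricative → stop, matching a stop) — only manner changes, and always toward the following segment.
Nothing changes in [xɛʂʃa]: there the adjacent consonants already agree in manner (/ʂ/ and /ʃ/ are both fricatives), so this form is consistent with the same rule.
The trigger is the following segment, so the direction is regressive (anticipatory).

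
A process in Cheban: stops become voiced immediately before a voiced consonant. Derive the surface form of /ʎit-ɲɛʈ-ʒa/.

/t/ is a voiceless alveolar stop. The following trigger /ɲ/ is voiced, so /t/ must become voiced as well.
Changing only its voicing to voiced gives [d] — the voiced alveolar stop.
The same rule applies at the second boundary: /ʈ/ → [ɖ] next to /ʒ/.

[ʎidɲɛɖʒa]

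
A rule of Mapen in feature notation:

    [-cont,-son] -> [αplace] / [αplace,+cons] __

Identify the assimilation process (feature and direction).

progressive place assimilation

The shared variable α links the value of the place features (abbreviated [place]) on the target to the same value on the neighbouring segment, so place is the feature that assimilates.
Since the environment is written before the underscore, the trigger precedes the target; the direction is progressive.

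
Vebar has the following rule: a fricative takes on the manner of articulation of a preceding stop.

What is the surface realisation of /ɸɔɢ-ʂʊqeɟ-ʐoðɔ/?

[ɸɔɢʈʊqeɟɖoðɔ]

/ʂ/ is a voiceless retroflex fricative. The preceding trigger /ɢ/ is a stop, so /ʂ/ must become a stop as well.
Changing only its manner to stop gives [ʈ] — the voiceless retroflex stop.
At the second juncture, /ʐ/ likewise becomes [ɖ] adjacent to /ɟ/.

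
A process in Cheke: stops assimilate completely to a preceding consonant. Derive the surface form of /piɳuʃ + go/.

/g/ is the segment targeted by the rule; it sits immediately after /ʃ/, so it assimilates completely and surfaces as [ʃ].

[piɳuʃʃo]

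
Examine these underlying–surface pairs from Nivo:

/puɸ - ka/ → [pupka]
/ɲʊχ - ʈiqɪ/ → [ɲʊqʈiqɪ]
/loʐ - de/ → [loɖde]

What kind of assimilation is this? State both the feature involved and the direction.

regressive manner assimilation

Underlying /ɸ/ is realised as [p] next to /k/; /k/ itself does not change.
/ɸ/ is a fricative while /k/ is a stop; the output [p] is a stop, matching the trigger — so the feature that spreads is manner.
Place and voice are unchanged, so the assimilation is partial, not total.
The other alternating forms pattern the same way: /χ/ → [q] before /ʈ/ (fricative → stop, matching a stop); /ʐ/ → [ɖ] before /d/ (fricative → stop, matching a stop) — only manner changes, and always toward the following segment.
Since the segment that changes precedes the conditioning segment, the assimilation is regressive.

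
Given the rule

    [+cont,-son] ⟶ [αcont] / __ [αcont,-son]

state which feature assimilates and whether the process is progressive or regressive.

The rule copies [cont] (continuancy) from the environment onto the target fricatives; since [±cont] encodes the stop/fricative manner contrast, the assimilating dimension is manner.
The conditioning segment sits to the right of the focus bar, meaning the trigger follows the segment that changes — regressive assimilation.

regressive manner assimilation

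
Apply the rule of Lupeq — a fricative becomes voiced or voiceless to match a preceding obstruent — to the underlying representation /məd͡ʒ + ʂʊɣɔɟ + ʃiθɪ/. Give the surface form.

/ʂ/ is a voiceless retroflex fricative. The preceding trigger /d͡ʒ/ is voiced, so /ʂ/ must become voiced as well.
The voiced retroflex fricative is [ʐ], so /ʂ/ → [ʐ].
The same rule applies at the second boundary: /ʃ/ → [ʒ] next to /ɟ/.

[məd͡ʒʐʊɣɔɟʒiθɪ]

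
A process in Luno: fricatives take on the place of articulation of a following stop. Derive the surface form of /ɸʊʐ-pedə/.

[ɸʊβpedə]

/ʐ/ is a voiced retroflex fricative. The following trigger /p/ is bilabial, so /ʐ/ must become bilabial as well.
Changing only its place to bilabial gives [β] — the voiced bilabial fricative.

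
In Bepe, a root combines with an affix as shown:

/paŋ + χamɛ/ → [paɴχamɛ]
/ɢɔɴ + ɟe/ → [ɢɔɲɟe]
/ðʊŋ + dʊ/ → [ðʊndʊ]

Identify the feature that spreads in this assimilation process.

place

Comparing underlying and surface forms, /ŋ/ → [ɴ] is the alternation; the neighbouring /χ/ is constant.
The change velar → uvular matches the place of the following /χ/, identifying this as place assimilation.
Checking the remaining alternations: /ɴ/ → [ɲ] before /ɟ/ (uvular → palatal, matching palatal); /ŋ/ → [n] before /d/ (velar → alveolar, matching alveolar) — only place changes, and always toward the following segment.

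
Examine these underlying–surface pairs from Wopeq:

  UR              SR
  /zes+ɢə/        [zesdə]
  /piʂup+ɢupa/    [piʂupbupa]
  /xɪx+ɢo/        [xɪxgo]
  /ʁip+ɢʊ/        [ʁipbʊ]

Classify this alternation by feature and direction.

progressive place assimilation

Comparing underlying and surface forms, /ɢ/ → [d] is the alternation; the neighbouring /s/ is constant.
/ɢ/ is uvular while /s/ is alveolar; the output [d] is alveolar, matching the trigger — so the feature that spreads is place.
Manner and voice are unchanged, so the assimilation is partial, not total.
Checking the remaining alternations: /ɢ/ → [b] after /p/ (uvular → bilabial, matching bilabial); /ɢ/ → [g] after /x/ (uvular → velar, matching velar) — only place changes, and always toward the preceding segment.
The trigger is the preceding segment, so the direction is progressive (perseverative).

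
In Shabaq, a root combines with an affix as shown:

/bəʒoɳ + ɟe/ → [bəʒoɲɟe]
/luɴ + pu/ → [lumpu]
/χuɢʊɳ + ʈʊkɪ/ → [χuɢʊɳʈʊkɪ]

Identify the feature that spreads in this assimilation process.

place

Underlying /ɳ/ is realised as [ɲ] next to /ɟ/; /ɟ/ itself does not change.
/ɳ/ is retroflex while /ɟ/ is palatal; the output [ɲ] is palatal, matching the trigger — so the feature that spreads is place.
Checking the remaining alternation: /ɴ/ → [m] before /p/ (uvular → bilabial, matching bilabial) — only place changes, and always toward the following segment.
No alternation appears in [χuɢʊɳʈʊkɪ]: there the adjacent consonants already agree in place (/ɳ/ and /ʈ/ are both retroflex), so this form is consistent with the same rule.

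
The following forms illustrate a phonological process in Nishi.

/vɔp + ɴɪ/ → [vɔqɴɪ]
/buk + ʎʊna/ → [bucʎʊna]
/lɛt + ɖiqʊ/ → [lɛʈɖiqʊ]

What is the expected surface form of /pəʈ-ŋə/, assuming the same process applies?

[pəkŋə]

The data show regressive place assimilation: /p/ → [q] before /ɴ/; /k/ → [c] before /ʎ/; /t/ → [ʈ] before /ɖ/. In each pair only place changes, matching the following consonant, while manner and voice stay constant.
The rule targets /ʈ/ (voiceless retroflex stop), which sits before the trigger /ŋ/ (velar).
A voiceless velar stop is [k], so the surface segment is [k].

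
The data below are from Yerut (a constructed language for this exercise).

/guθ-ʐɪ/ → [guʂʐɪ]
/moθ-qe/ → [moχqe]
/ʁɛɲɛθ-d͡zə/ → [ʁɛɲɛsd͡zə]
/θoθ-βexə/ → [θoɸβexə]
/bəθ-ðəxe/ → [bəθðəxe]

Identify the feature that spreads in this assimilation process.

place

Underlying /θ/ is realised as [ʂ] next to /ʐ/; /ʐ/ itself does not change.
/θ/ is dental while /ʐ/ is retroflex; the output [ʂ] is retroflex, matching the trigger — so the feature that spreads is place.
The same holds elsewhere in the data: /θ/ → [χ] before /q/ (dental → uvular, matching uvular); /θ/ → [s] before /d͡z/ (dental → alveolar, matching alveolar); /θ/ → [ɸ] before /β/ (dental → bilabial, matching bilabial) — only place changes, and always toward the following segment.
Nothing changes in [bəθðəxe]: there the adjacent consonants already agree in place (/θ/ and /ð/ are both dental), so this form is consistent with the same rule.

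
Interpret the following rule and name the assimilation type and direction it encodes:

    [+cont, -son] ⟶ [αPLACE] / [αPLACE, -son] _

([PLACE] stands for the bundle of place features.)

progressive place assimilation

The rule copies the place features (abbreviated [PLACE]) from the environment onto the target, so the assimilating feature is place.
Since the environment is written before the underscore, the trigger precedes the target; the direction is progressive.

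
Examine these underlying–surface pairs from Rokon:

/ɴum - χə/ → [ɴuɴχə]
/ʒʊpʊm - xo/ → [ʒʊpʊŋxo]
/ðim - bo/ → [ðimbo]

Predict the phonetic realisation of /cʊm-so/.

[cʊnso]

The data show regressive place assimilation: /m/ → [ɴ] before /χ/; /m/ → [ŋ] before /x/. In each pair only place changes, matching the following consonant, while manner and voice stay constant.
Nothing changes in [ðimbo]: there the adjacent consonants already agree in place (/m/ and /b/ are both bilabial), so this form is consistent with the same rule.
The rule targets /m/ (voiced bilabial nasal), which sits before the trigger /s/ (alveolar).
Changing only its place to alveolar gives [n] — the voiced alveolar nasal.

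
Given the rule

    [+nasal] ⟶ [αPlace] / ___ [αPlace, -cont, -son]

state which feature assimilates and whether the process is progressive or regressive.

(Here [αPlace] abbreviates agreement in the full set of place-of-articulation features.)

The rule copies the place features (abbreviated [Place]) from the environment onto the target, so the assimilating feature is place.
The conditioning segment sits to the right of the focus bar, meaning the trigger follows the segment that changes — regressive assimilation.

regressive place assimilation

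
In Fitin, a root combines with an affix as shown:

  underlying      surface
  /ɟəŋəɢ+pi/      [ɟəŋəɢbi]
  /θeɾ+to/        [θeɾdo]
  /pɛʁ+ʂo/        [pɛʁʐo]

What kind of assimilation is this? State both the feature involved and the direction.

The segment that alternates is /p/, which surfaces as [b] when adjacent to /ɢ/.
The change voiceless → voiced matches the voicing of the preceding /ɢ/, identifying this as voicing assimilation.
Place and manner are unchanged, so the assimilation is partial, not total.
The other alternating forms pattern the same way: /t/ → [d] after /ɾ/ (voiceless → voiced, matching voiced); /ʂ/ → [ʐ] after /ʁ/ (voiceless → voiced, matching voiced) — only voicing changes, and always toward the preceding segment.
Since the segment that changes follows the conditioning segment, the assimilation is progressive.

progressive voicing assimilation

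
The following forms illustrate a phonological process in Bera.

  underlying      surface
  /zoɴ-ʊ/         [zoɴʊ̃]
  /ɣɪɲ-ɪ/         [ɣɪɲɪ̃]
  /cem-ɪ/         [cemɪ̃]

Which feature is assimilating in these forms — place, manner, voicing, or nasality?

nasality

The vowel /ʊ/ surfaces as nasalised [ʊ̃] next to the preceding nasal /ɴ/ — it has acquired the [+nasal] feature of its neighbour.
Likewise in the remaining data: /ɪ/ → [ɪ̃] after /ɲ/; /ɪ/ → [ɪ̃] after /m/ — each time a vowel is nasalised next to a preceding nasal.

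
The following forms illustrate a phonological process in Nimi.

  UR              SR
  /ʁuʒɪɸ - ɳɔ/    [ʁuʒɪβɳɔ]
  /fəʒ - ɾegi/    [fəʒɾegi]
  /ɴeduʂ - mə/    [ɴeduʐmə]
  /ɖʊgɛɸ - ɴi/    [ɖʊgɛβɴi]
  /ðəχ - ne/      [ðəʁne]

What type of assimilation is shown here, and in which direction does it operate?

The segment that alternates is /ɸ/, which surfaces as [β] when adjacent to /ɳ/.
/ɸ/ is voiceless while /ɳ/ is voiced; the output [β] is voiced, matching the trigger — so the feature that spreads is voicing.
Place and manner are unchanged, so the assimilation is partial, not total.
The same holds elsewhere in the data: /ʂ/ → [ʐ] before /m/ (voiceless → voiced, matching voiced); /ɸ/ → [β] before /ɴ/ (voiceless → voiced, matching voiced); /χ/ → [ʁ] before /n/ (voiceless → voiced, matching voiced) — only voicing changes, and always toward the following segment.
No alternation appears in [fəʒɾegi]: there the adjacent consonants already agree in voicing (/ʒ/ and /ɾ/ are both voiced), so this form is consistent with the same rule.
Since the segment that changes precedes the conditioning segment, the assimilation is regressive.

regressive voicing assimilation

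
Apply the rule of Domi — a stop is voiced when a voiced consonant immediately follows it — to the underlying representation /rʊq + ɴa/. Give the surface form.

/q/ is a voiceless uvular stop. The following trigger /ɴ/ is voiced, so /q/ must become voiced as well.
The voiced uvular stop is [ɢ], so /q/ → [ɢ].

[rʊɢɴa]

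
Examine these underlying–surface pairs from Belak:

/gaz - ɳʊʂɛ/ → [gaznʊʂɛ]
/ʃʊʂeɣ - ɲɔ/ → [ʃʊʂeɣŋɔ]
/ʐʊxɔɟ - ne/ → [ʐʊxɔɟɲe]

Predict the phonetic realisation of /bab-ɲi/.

[babmi]

The data show progressive place assimilation: /ɳ/ → [n] after /z/; /ɲ/ → [ŋ] after /ɣ/; /n/ → [ɲ] after /ɟ/. In each pair only place changes, matching the preceding consonant, while manner and voice stay constant.
/ɲ/ is a voiced palatal nasal. The preceding trigger /b/ is bilabial, so /ɲ/ must become bilabial as well.
The voiced bilabial nasal is [m], so /ɲ/ → [m].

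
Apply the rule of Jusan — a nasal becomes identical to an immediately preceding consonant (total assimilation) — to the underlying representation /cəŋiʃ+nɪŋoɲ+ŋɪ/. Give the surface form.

/n/ is the segment targeted by the rule; it sits immediately after /ʃ/, so it assimilates completely and surfaces as [ʃ].
The same rule applies at the second boundary: /ŋ/ → [ɲ] next to /ɲ/.

[cəŋiʃʃɪŋoɲɲɪ]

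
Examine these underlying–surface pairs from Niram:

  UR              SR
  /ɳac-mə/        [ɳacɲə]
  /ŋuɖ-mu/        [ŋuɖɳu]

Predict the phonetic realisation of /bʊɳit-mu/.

[bʊɳitnu]

The data show progressive place assimilation: /m/ → [ɲ] after /c/; /m/ → [ɳ] after /ɖ/. In each pair only place changes, matching the preceding consonant, while manner and voice stay constant.
/m/ is a voiced bilabial nasal. The preceding trigger /t/ is alveolar, so /m/ must become alveolar as well.
The voiced alveolar nasal is [n], so /m/ → [n].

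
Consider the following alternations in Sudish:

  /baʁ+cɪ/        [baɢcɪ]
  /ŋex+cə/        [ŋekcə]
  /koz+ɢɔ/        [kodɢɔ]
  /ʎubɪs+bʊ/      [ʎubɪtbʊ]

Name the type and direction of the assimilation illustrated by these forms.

regressive manner assimilation

Comparing underlying and surface forms, /ʁ/ → [ɢ] is the alternation; the neighbouring /c/ is constant.
/ʁ/ is a fricative while /c/ is a stop; the output [ɢ] is a stop, matching the trigger — so the feature that spreads is manner.
Place and voice are unchanged, so the assimilation is partial, not total.
Checking the remaining alternations: /x/ → [k] before /c/ (fricative → stop, matching a stop); /z/ → [d] before /ɢ/ (fricative → stop, matching a stop); /s/ → [t] before /b/ (fricative → stop, matching a stop) — only manner changes, and always toward the following segment.
Since the segment that changes precedes the conditioning segment, the assimilation is regressive.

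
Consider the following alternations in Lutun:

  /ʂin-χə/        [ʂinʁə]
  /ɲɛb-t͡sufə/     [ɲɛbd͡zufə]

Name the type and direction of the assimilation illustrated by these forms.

Comparing underlying and surface forms, /χ/ → [ʁ] is the alternation; the neighbouring /n/ is constant.
/χ/ is voiceless while /n/ is voiced; the output [ʁ] is voiced, matching the trigger — so the feature that spreads is voicing.
Place and manner are unchanged, so the assimilation is partial, not total.
Checking the remaining alternation: /t͡s/ → [d͡z] after /b/ (voiceless → voiced, matching voiced) — only voicing changes, and always toward the preceding segment.
Since the segment that changes follows the conditioning segment, the assimilation is progressive.

progressive voicing assimilation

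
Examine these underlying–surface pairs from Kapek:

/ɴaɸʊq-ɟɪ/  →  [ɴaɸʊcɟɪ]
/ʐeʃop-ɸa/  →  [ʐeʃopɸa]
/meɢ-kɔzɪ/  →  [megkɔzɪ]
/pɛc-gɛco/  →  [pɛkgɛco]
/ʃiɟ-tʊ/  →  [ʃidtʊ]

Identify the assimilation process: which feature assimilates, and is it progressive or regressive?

regressive place assimilation

Comparing underlying and surface forms, /q/ → [c] is the alternation; the neighbouring /ɟ/ is constant.
The change uvular → palatal matches the place of the following /ɟ/, identifying this as place assimilation.
Manner and voice are unchanged, so the assimilation is partial, not total.
The same holds elsewhere in the data: /ɢ/ → [g] before /k/ (uvular → velar, matching velar); /c/ → [k] before /g/ (palatal → velar, matching velar); /ɟ/ → [d] before /t/ (palatal → alveolar, matching alveolar) — only place changes, and always toward the following segment.
Nothing changes in [ʐeʃopɸa]: there the adjacent consonants already agree in place (/p/ and /ɸ/ are both bilabial), so this form is consistent with the same rule.
The trigger is the following segment, so the direction is regressive (anticipatory).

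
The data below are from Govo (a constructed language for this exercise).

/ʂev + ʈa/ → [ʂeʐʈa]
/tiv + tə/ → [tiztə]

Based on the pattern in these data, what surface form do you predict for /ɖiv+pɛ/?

[ɖiβpɛ]

The data show regressive place assimilation: /v/ → [ʐ] before /ʈ/; /v/ → [z] before /t/. In each pair only place changes, matching the following consonant, while manner and voice stay constant.
/v/ is a voiced labiodental fricative. The following trigger /p/ is bilabial, so /v/ must become bilabial as well.
A voiced bilabial fricative is [β], so the surface segment is [β].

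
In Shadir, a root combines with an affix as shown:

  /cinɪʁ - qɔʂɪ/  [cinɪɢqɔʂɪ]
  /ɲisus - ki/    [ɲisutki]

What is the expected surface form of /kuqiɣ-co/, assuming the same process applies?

The data show regressive manner assimilation: /ʁ/ → [ɢ] before /q/; /s/ → [t] before /k/. In each pair only manner changes, matching the following consonant, while place and voice stay constant.
/ɣ/ is a voiced velar fricative. The following trigger /c/ is a stop, so /ɣ/ must become a stop as well.
A voiced velar stop is [g], so the surface segment is [g].

[kuqigco]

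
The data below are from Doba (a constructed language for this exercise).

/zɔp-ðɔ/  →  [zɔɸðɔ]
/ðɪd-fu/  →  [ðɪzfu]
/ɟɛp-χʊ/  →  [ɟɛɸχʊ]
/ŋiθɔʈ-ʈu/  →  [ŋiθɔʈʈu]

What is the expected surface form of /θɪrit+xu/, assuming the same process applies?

The data show regressive manner assimilation: /p/ → [ɸ] before /ð/; /d/ → [z] before /f/; /p/ → [ɸ] before /χ/. In each pair only manner changes, matching the following consonant, while place and voice stay constant.
No alternation appears in [ŋiθɔʈʈu]: there the adjacent consonants already agree in manner (/ʈ/ and /ʈ/ are both stops), so this form is consistent with the same rule.
/t/ is a voiceless alveolar stop. The following trigger /x/ is a fricative, so /t/ must become a fricative as well.
The voiceless alveolar fricative is [s], so /t/ → [s].

[θɪrisxu]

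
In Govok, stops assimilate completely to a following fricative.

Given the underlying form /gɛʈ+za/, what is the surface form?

[gɛzza]

/ʈ/ is the segment targeted by the rule; it sits immediately before /z/, so it assimilates completely and surfaces as [z].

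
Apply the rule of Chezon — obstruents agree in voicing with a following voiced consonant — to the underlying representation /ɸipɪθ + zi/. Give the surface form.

/θ/ is a voiceless dental fricative. The following trigger /z/ is voiced, so /θ/ must become voiced as well.
The voiced dental fricative is [ð], so /θ/ → [ð].

[ɸipɪðzi]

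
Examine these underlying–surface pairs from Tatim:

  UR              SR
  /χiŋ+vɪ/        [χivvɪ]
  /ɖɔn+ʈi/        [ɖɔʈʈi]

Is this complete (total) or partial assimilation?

Underlying /ŋ/ is realised as [v] next to /v/; /v/ itself does not change.
The output [v] is identical to the trigger /v/ — every feature (place, manner, voicing) has been copied — so this is total assimilation.
The other form behaves the same way: /n/ → [ʈ] before /ʈ/ — in each case the output is a copy of the following consonant.

total assimilation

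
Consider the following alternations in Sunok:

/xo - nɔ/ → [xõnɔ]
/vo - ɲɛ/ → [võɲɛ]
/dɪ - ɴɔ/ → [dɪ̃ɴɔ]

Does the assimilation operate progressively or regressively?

regressive

The vowel /o/ surfaces as nasalised [õ] next to the following nasal /n/ — it has acquired the [+nasal] feature of its neighbour.
Likewise in the remaining data: /o/ → [õ] before /ɲ/; /ɪ/ → [ɪ̃] before /ɴ/ — each time a vowel is nasalised next to a following nasal.
Because the conditioning nasal is to the right of the vowel that changes, the process is regressive (anticipatory).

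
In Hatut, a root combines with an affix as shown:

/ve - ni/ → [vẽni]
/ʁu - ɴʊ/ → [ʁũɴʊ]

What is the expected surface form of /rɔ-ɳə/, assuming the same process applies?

[rɔ̃ɳə]

The data show regressive nasality assimilation (vowel nasalisation): /e/ → [ẽ] before /n/; /u/ → [ũ] before /ɴ/ — a vowel is nasalised by an immediately following nasal consonant.
The vowel /ɔ/ is adjacent to the following nasal /ɳ/, so it acquires [+nasal] and surfaces as [ɔ̃].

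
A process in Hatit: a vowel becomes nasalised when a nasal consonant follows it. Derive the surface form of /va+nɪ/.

/a/ sits next to the nasal /n/ and is therefore nasalised to [ã].

[vãnɪ]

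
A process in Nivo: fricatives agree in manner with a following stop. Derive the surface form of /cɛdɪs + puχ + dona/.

[cɛdɪtpuqdona]

/s/ is a voiceless alveolar fricative. The following trigger /p/ is a stop, so /s/ must become a stop as well.
The voiceless alveolar stop is [t], so /s/ → [t].
The same rule applies at the second boundary: /χ/ → [q] next to /d/.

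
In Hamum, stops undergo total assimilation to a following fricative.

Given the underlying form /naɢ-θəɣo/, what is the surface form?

[naθθəɣo]

/ɢ/ is the segment targeted by the rule; it sits immediately before /θ/, so it assimilates completely and surfaces as [θ].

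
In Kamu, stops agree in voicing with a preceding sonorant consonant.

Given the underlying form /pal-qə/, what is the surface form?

The rule targets /q/ (voiceless uvular stop), which sits after the trigger /l/ (voiced).
Changing only its voicing to voiced gives [ɢ] — the voiced uvular stop.

[palɢə]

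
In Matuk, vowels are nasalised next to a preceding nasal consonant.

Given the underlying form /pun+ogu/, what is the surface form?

/o/ sits next to the nasal /n/ and is therefore nasalised to [õ].

[punõgu]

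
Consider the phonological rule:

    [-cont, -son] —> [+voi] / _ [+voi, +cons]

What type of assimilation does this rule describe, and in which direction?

The structural change is [+voi], and the conditioning segment [+voi, +cons] (a voiced consonant) is itself voiced, so the target comes to share the voicing of its neighbour — voicing assimilation.
Since the environment is written after the underscore, the trigger follows the target; the direction is regressive.

regressive voicing assimilation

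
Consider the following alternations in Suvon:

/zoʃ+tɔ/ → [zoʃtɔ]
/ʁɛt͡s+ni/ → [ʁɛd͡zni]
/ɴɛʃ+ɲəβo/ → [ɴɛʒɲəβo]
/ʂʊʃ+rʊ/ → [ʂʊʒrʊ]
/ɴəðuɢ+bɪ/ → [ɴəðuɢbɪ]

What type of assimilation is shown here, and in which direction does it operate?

Underlying /t͡s/ is realised as [d͡z] next to /n/; /n/ itself does not change.
The change voiceless → voiced matches the voicing of the following /n/, identifying this as voicing assimilation.
Place and manner are unchanged, so the assimilation is partial, not total.
The other alternating forms pattern the same way: /ʃ/ → [ʒ] before /ɲ/ (voiceless → voiced, matching voiced); /ʃ/ → [ʒ] before /r/ (voiceless → voiced, matching voiced) — only voicing changes, and always toward the following segment.
Nothing changes in [zoʃtɔ], [ɴəðuɢbɪ]: there the adjacent consonants already agree in voicing (/ʃ/ and /t/ are both voiceless; /ɢ/ and /b/ are both voiced), so these forms are consistent with the same rule.
The trigger is the following segment, so the direction is regressive (anticipatory).

regressive voicing assimilation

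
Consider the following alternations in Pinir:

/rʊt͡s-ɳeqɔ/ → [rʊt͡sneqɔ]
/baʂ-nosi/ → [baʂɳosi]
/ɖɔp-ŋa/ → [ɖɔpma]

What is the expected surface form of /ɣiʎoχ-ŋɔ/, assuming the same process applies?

[ɣiʎoχɴɔ]

The data show progressive place assimilation: /ɳ/ → [n] after /t͡s/; /n/ → [ɳ] after /ʂ/; /ŋ/ → [m] after /p/. In each pair only place changes, matching the preceding consonant, while manner and voice stay constant.
/ŋ/ is a voiced velar nasal. The preceding trigger /χ/ is uvular, so /ŋ/ must become uvular as well.
A voiced uvular nasal is [ɴ], so the surface segment is [ɴ].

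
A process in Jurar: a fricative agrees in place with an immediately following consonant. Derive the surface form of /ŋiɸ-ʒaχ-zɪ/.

[ŋiʃʒaszɪ]

/ɸ/ is a voiceless bilabial fricative. The following trigger /ʒ/ is postalveolar, so /ɸ/ must become postalveolar as well.
A voiceless postalveolar fricative is [ʃ], so the surface segment is [ʃ].
At the second juncture, /χ/ likewise becomes [s] adjacent to /z/.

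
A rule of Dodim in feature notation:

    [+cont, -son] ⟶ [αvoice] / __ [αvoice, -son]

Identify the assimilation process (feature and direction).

The rule copies [voice] from the environment onto the target, so the assimilating feature is voicing.
Since the environment is written after the underscore, the trigger follows the target; the direction is regressive.

regressive voicing assimilation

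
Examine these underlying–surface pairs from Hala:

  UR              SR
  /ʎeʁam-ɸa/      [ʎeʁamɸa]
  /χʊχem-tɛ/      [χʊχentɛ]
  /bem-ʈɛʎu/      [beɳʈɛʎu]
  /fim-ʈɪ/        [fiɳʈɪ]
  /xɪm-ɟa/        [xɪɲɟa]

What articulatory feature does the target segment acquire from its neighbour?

The segment that alternates is /m/, which surfaces as [n] when adjacent to /t/.
The change bilabial → alveolar matches the place of the following /t/, identifying this as place assimilation.
The other alternating forms pattern the same way: /m/ → [ɳ] before /ʈ/ (bilabial → retroflex, matching retroflex); /m/ → [ɲ] before /ɟ/ (bilabial → palatal, matching palatal) — only place changes, and always toward the following segment.
No alternation appears in [ʎeʁamɸa]: there the adjacent consonants already agree in place (/m/ and /ɸ/ are both bilabial), so this form is consistent with the same rule.

place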